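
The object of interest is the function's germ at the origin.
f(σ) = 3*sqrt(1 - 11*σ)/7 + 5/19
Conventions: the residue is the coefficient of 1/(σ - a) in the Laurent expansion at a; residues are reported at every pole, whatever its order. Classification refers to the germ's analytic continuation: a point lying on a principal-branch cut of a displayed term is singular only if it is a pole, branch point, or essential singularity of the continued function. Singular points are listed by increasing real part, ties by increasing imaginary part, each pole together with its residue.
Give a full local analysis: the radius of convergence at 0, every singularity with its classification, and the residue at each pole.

Branch term (3/7)*sqrt(1 - σ/(1/11)): its argument vanishes at σ = 1/11, a square-root branch point, modulus 1/11.
The radius of convergence is the smallest modulus among the singular points: 1/11.

Radius of convergence at 0: 1/11.
At 1/11: an algebraic (square-root) branch point.


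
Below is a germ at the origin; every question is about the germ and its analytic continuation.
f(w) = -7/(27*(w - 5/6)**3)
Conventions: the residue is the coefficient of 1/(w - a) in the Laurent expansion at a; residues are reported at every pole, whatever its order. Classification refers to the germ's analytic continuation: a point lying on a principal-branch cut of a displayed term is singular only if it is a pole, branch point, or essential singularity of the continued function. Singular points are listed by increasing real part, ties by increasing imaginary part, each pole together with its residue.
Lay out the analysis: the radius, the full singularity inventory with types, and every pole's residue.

Denominator factor (w - 5/6)^3: pole of order 3 at 5/6, modulus 5/6.
The radius of convergence is the smallest modulus among the singular points: 5/6.
At the order-3 pole 5/6 set g(w) = (w - (5/6))^3*f(w) = -7/27.
Order-3 pole: residue = g''(a)/2; g''(5/6) = 0, so the residue is 0.

Radius of convergence at 0: 5/6.
At 5/6: a pole of order 3; residue 0.


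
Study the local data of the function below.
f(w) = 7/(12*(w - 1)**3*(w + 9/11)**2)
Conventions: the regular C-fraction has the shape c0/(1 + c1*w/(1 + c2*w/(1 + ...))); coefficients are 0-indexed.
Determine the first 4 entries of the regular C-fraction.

The regular C-fraction coefficients are [-847/972, -5/9, -46/9, 1193/207].

Taylor coefficients (expand at 0): a_0 = -847/972, a_1 = -4235/8748, a_2 = -71995/26244, a_3 = -910525/708588.
c0 = a_0 = -847/972. Peel one level at a time: if S = 1 + c*w/S' with S'(0) = 1, then c is the w-coefficient of S and S' = c*w/(S - 1).
S_1 = c0/f = 1 + (-5/9)*w + (-230/81)*w^2 + ...; c1 = -5/9.
S_2 = c1*w/(S_1 - 1) = 1 + (-46/9)*w + (2386/81)*w^2 + ...; c2 = -46/9.
S_3 = c2*w/(S_2 - 1) = 1 + (1193/207)*w + ...; c3 = 1193/207.


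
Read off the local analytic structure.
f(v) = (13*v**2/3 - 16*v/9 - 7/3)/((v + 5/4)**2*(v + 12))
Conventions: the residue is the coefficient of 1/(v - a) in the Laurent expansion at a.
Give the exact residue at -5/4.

The residue is -6827/5547.

At the order-2 pole -5/4 set g(v) = (v - (-5/4))^2*f(v) = (13*v**2/3 - 16*v/9 - 7/3)/(v + 12).
Order-2 pole: residue = g'(a); g'(-5/4) = -6827/5547, so the residue is -6827/5547.


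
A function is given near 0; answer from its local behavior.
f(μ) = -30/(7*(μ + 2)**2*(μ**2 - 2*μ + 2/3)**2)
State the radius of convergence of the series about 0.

The radius of convergence is 1 - (1/3)*sqrt(3).

Denominator factor (μ**2 - 2*μ + 2/3)^2: discriminant 4/3, real irrational roots 1 + (1/3)*sqrt(3) and 1 - (1/3)*sqrt(3); poles of order 2, moduli 1 + (1/3)*sqrt(3) and 1 - (1/3)*sqrt(3).
Denominator factor (μ + 2)^2: pole of order 2 at -2, modulus 2.
The radius of convergence is the smallest modulus among the singular points: 1 - (1/3)*sqrt(3).


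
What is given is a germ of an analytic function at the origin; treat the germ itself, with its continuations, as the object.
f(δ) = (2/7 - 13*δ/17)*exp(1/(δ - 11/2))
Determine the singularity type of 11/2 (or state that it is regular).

The exponent 1/(δ - (11/2)) has a pole at 11/2, so exp(1/(δ - (11/2))) takes every nonzero value near it: an essential singularity (not a pole of any order).

The point is an essential singularity.


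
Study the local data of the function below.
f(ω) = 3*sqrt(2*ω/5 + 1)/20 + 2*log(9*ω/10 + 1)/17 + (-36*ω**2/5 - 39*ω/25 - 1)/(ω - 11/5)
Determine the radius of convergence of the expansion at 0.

Denominator factor (ω - 11/5): pole of order 1 at 11/5, modulus 11/5.
Branch term (3/20)*sqrt(1 - ω/(-5/2)): its argument vanishes at ω = -5/2, a square-root branch point, modulus 5/2.
Branch term (2/17)*log(1 - ω/(-10/9)): its argument vanishes at ω = -10/9, a logarithmic branch point, modulus 10/9.
The radius of convergence is the smallest modulus among the singular points: 10/9.

The radius of convergence is 10/9.


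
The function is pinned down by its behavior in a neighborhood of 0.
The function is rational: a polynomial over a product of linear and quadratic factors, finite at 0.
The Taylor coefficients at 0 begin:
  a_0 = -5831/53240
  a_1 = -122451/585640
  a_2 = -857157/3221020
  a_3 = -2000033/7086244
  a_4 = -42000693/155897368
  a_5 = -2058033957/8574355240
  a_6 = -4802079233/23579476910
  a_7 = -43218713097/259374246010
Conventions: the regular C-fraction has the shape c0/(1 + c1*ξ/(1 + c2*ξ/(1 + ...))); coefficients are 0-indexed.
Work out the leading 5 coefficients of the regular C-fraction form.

The regular C-fraction coefficients are [-5831/53240, -21/11, 7/11, -14/33, 7/66].

Taylor coefficients (read off): a_0 = -5831/53240, a_1 = -122451/585640, a_2 = -857157/3221020, a_3 = -2000033/7086244, a_4 = -42000693/155897368.
c0 = a_0 = -5831/53240. Peel one level at a time: if S = 1 + c*ξ/S' with S'(0) = 1, then c is the ξ-coefficient of S and S' = c*ξ/(S - 1).
S_1 = c0/f = 1 + (-21/11)*ξ + (147/121)*ξ^2 + ...; c1 = -21/11.
S_2 = c1*ξ/(S_1 - 1) = 1 + (7/11)*ξ + (98/363)*ξ^2 + ...; c2 = 7/11.
S_3 = c2*ξ/(S_2 - 1) = 1 + (-14/33)*ξ + (49/1089)*ξ^2 + ...; c3 = -14/33.
S_4 = c3*ξ/(S_3 - 1) = 1 + (7/66)*ξ + ...; c4 = 7/66.


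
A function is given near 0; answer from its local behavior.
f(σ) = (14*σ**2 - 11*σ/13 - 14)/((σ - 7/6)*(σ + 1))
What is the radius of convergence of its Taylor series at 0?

The radius of convergence is 1.

Denominator factor (σ + 1): pole of order 1 at -1, modulus 1.
Denominator factor (σ - 7/6): pole of order 1 at 7/6, modulus 7/6.
The radius of convergence is the smallest modulus among the singular points: 1.


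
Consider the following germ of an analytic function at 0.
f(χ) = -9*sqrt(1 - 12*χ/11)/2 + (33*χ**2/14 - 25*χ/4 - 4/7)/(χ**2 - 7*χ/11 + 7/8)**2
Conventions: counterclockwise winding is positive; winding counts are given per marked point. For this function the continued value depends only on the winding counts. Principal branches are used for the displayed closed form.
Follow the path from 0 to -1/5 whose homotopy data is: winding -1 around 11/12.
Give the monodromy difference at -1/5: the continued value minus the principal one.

The rational part is single-valued and drops out of the difference; each branch term changes only by its own monodromy.
(-9/2)*sqrt(1 - χ/(11/12)): winding -1 is odd, the square root flips sign, contributing -2*(-9/2)*sqrt(1 - (-1/5)/(11/12)) = -2*(-9/2)*sqrt(67/55) = (9/55)*sqrt(3685).
Summing the contributions at χ = -1/5 gives (9/55)*sqrt(3685).

Continued minus principal equals (9/55)*sqrt(3685).


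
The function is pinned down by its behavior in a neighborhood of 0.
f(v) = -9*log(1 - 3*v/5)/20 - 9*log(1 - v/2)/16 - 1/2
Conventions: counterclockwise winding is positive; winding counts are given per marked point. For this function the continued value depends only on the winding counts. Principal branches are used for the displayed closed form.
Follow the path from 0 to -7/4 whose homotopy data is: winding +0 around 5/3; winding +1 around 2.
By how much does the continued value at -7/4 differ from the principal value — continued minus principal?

The rational part is single-valued and drops out of the difference; each branch term changes only by its own monodromy.
(-9/20)*log(1 - v/(5/3)): winding 0 around 5/3, so this term returns to its principal value, contribution 0.
(-9/16)*log(1 - v/(2)): each positive loop around 2 adds 2*pi*i to the log, so winding +1 contributes (-9/16)*(1)*2*pi*i = -(9/8)*pi*i.
Summing the contributions at v = -7/4 gives -(9/8)*pi*i.

Continued minus principal equals -(9/8)*pi*i.


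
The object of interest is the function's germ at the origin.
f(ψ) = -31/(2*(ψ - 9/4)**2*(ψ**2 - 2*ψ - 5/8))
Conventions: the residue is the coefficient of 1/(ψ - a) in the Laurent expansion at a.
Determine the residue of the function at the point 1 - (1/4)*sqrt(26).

The residue is -4960 + (12648/13)*sqrt(26).

The factor ψ**2 - 2*ψ - 5/8 splits as (ψ - a)(ψ - a') with a = 1 - (1/4)*sqrt(26), a' = 1 + (1/4)*sqrt(26). At the order-1 pole a set g(ψ) = (ψ - a)*f(ψ) = [-31/(2*(ψ - 9/4)**2)] / (ψ - a').
Simple pole: residue = g(a) at a = 1 - (1/4)*sqrt(26), which is -4960 + (12648/13)*sqrt(26).


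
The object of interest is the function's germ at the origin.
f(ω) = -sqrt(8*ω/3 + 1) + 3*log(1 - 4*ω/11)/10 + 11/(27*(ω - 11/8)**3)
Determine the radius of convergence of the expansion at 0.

Denominator factor (ω - 11/8)^3: pole of order 3 at 11/8, modulus 11/8.
Branch term (-1)*sqrt(1 - ω/(-3/8)): its argument vanishes at ω = -3/8, a square-root branch point, modulus 3/8.
Branch term (3/10)*log(1 - ω/(11/4)): its argument vanishes at ω = 11/4, a logarithmic branch point, modulus 11/4.
The radius of convergence is the smallest modulus among the singular points: 3/8.

The radius of convergence is 3/8.


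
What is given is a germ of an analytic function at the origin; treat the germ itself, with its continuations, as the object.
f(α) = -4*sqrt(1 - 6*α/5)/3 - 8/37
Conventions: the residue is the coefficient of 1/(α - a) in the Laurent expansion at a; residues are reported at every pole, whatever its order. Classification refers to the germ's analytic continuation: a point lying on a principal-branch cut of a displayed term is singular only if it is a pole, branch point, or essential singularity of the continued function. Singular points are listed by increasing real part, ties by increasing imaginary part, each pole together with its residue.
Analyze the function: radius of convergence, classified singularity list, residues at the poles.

Branch term (-4/3)*sqrt(1 - α/(5/6)): its argument vanishes at α = 5/6, a square-root branch point, modulus 5/6.
The radius of convergence is the smallest modulus among the singular points: 5/6.

Radius of convergence at 0: 5/6.
At 5/6: an algebraic (square-root) branch point.


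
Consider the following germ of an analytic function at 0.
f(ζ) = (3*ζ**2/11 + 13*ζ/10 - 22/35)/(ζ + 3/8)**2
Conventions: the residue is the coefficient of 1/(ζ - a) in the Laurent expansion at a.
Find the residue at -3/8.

The residue is 241/220.

At the order-2 pole -3/8 set g(ζ) = (ζ - (-3/8))^2*f(ζ) = 3*ζ**2/11 + 13*ζ/10 - 22/35.
Order-2 pole: residue = g'(a); g'(-3/8) = 241/220, so the residue is 241/220.


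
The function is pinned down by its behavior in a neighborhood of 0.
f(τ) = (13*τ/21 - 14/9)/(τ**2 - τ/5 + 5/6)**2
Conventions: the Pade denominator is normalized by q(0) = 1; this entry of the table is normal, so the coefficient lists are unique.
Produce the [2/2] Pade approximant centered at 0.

Taylor coefficients needed (expand at 0): a_0 = -56/25, a_1 = -804/4375, a_2 = 592464/109375, a_3 = 4816512/2734375, a_4 = -127792512/13671875.
Write the denominator as Q(τ) = 1 + q1*τ + q2*τ^2. Requiring Q*f - P = O(τ^5) with deg P <= 2 kills the coefficients of τ^3..τ^4 in Q*f:
  τ^3: a_3 + q1*a_2 + q2*a_1 = 0, i.e. 4816512/2734375 + (592464/109375)*q1 + (-804/4375)*q2 = 0.
  τ^4: a_4 + q1*a_3 + q2*a_2 = 0, i.e. -127792512/13671875 + (4816512/2734375)*q1 + (592464/109375)*q2 = 0.
Solving this linear system: q1 = -1015574682/3850760275, q2 = 174375478296/96269006875.
The numerator is Q*f truncated at degree 2: P0 = a_0 = -56/25; P1 = a_1 + q1*a_0 = 10970592996/26955321925; P2 = a_2 + q1*a_1 + q2*a_0 = 7590018552/5391064385.

The Pade approximant has numerator coefficients [-56/25, 10970592996/26955321925, 7590018552/5391064385]; denominator coefficients [1, -1015574682/3850760275, 174375478296/96269006875].


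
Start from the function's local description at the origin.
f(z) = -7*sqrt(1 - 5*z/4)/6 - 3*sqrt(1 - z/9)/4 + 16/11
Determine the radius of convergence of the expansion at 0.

Branch term (-7/6)*sqrt(1 - z/(4/5)): its argument vanishes at z = 4/5, a square-root branch point, modulus 4/5.
Branch term (-3/4)*sqrt(1 - z/(9)): its argument vanishes at z = 9, a square-root branch point, modulus 9.
The radius of convergence is the smallest modulus among the singular points: 4/5.

The radius of convergence is 4/5.


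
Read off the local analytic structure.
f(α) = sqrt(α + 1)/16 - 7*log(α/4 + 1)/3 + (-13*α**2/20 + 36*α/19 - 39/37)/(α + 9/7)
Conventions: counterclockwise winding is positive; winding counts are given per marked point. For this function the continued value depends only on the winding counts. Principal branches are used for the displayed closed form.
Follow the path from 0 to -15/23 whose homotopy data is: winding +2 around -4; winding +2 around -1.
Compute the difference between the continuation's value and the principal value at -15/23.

Continued minus principal equals -(28/3)*pi*i.

The rational part is single-valued and drops out of the difference; each branch term changes only by its own monodromy.
(-7/3)*log(1 - α/(-4)): each positive loop around -4 adds 2*pi*i to the log, so winding +2 contributes (-7/3)*(2)*2*pi*i = -(28/3)*pi*i.
(1/16)*sqrt(1 - α/(-1)): winding +2 is even, the square root returns to the same sheet, contribution 0.
Summing the contributions at α = -15/23 gives -(28/3)*pi*i.


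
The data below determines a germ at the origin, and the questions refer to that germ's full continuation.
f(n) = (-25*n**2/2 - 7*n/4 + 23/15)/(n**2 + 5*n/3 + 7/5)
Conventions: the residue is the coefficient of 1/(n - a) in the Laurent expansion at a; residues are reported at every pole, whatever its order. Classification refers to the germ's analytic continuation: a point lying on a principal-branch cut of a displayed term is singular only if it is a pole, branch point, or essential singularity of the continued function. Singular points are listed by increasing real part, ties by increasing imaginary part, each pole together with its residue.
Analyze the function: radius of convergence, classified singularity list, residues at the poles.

Radius of convergence at 0: (1/5)*sqrt(35).
At (-5/6) - ((1/30)*sqrt(635))*i: a pole of order 1; residue (229/24) + ((1127/15240)*sqrt(635))*i.
At (-5/6) + ((1/30)*sqrt(635))*i: a pole of order 1; residue (229/24) - ((1127/15240)*sqrt(635))*i.

Denominator factor (n**2 + 5*n/3 + 7/5): discriminant -127/45, complex-conjugate roots (-5/6) + ((1/30)*sqrt(635))*i and (-5/6) - ((1/30)*sqrt(635))*i; poles of order 1, moduli (1/5)*sqrt(35) and (1/5)*sqrt(35).
The radius of convergence is the smallest modulus among the singular points: (1/5)*sqrt(35).
The factor n**2 + 5*n/3 + 7/5 splits as (n - a)(n - a') with a = (-5/6) - ((1/30)*sqrt(635))*i, a' = (-5/6) + ((1/30)*sqrt(635))*i. At the order-1 pole a set g(n) = (n - a)*f(n) = [-25*n**2/2 - 7*n/4 + 23/15] / (n - a').
Simple pole: residue = g(a) at a = (-5/6) - ((1/30)*sqrt(635))*i, which is (229/24) + ((1127/15240)*sqrt(635))*i.
The factor n**2 + 5*n/3 + 7/5 splits as (n - a)(n - a') with a = (-5/6) + ((1/30)*sqrt(635))*i, a' = (-5/6) - ((1/30)*sqrt(635))*i. At the order-1 pole a set g(n) = (n - a)*f(n) = [-25*n**2/2 - 7*n/4 + 23/15] / (n - a').
Simple pole: residue = g(a) at a = (-5/6) + ((1/30)*sqrt(635))*i, which is (229/24) - ((1127/15240)*sqrt(635))*i.
List the singular points by increasing real part (a conjugate pair: the negative imaginary part first).


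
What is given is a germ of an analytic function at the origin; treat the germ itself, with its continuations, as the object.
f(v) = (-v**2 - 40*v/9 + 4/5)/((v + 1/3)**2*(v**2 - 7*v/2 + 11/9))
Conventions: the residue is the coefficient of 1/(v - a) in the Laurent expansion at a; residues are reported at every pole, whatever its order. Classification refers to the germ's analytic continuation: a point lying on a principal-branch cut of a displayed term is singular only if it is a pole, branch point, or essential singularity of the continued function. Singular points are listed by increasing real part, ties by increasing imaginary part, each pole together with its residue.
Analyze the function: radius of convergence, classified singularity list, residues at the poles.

Denominator factor (v**2 - 7*v/2 + 11/9): discriminant 265/36, real irrational roots 7/4 + (1/12)*sqrt(265) and 7/4 - (1/12)*sqrt(265); poles of order 1, moduli 7/4 + (1/12)*sqrt(265) and 7/4 - (1/12)*sqrt(265).
Denominator factor (v + 1/3)^2: pole of order 2 at -1/3, modulus 1/3.
The radius of convergence is the smallest modulus among the singular points: 1/3.
At the order-2 pole -1/3 set g(v) = (v - (-1/3))^2*f(v) = (-v**2 - 40*v/9 + 4/5)/(v**2 - 7*v/2 + 11/9).
Order-2 pole: residue = g'(a); g'(-1/3) = -26/405, so the residue is -26/405.
The factor v**2 - 7*v/2 + 11/9 splits as (v - a)(v - a') with a = 7/4 - (1/12)*sqrt(265), a' = 7/4 + (1/12)*sqrt(265). At the order-1 pole a set g(v) = (v - a)*f(v) = [(-v**2 - 40*v/9 + 4/5)/(v + 1/3)**2] / (v - a').
Simple pole: residue = g(a) at a = 7/4 - (1/12)*sqrt(265), which is 13/405 + (24323/536625)*sqrt(265).
The factor v**2 - 7*v/2 + 11/9 splits as (v - a)(v - a') with a = 7/4 + (1/12)*sqrt(265), a' = 7/4 - (1/12)*sqrt(265). At the order-1 pole a set g(v) = (v - a)*f(v) = [(-v**2 - 40*v/9 + 4/5)/(v + 1/3)**2] / (v - a').
Simple pole: residue = g(a) at a = 7/4 + (1/12)*sqrt(265), which is 13/405 - (24323/536625)*sqrt(265).
List the singular points by increasing real part (a conjugate pair: the negative imaginary part first).

Radius of convergence at 0: 1/3.
At -1/3: a pole of order 2; residue -26/405.
At 7/4 - (1/12)*sqrt(265): a pole of order 1; residue 13/405 + (24323/536625)*sqrt(265).
At 7/4 + (1/12)*sqrt(265): a pole of order 1; residue 13/405 - (24323/536625)*sqrt(265).


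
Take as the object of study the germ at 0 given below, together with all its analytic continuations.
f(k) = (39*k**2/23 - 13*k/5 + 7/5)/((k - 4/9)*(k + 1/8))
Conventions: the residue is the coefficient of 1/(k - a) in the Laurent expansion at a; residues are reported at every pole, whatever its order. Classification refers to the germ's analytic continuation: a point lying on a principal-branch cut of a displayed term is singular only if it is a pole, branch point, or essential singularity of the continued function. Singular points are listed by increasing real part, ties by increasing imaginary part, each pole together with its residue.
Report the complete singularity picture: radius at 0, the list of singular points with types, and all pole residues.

Radius of convergence at 0: 1/8.
At -1/8: a pole of order 1; residue -116019/37720.
At 4/9: a pole of order 1; residue 14392/14145.

Denominator factor (k - 4/9): pole of order 1 at 4/9, modulus 4/9.
Denominator factor (k + 1/8): pole of order 1 at -1/8, modulus 1/8.
The radius of convergence is the smallest modulus among the singular points: 1/8.
At the order-1 pole -1/8 set g(k) = (k - (-1/8))*f(k) = (39*k**2/23 - 13*k/5 + 7/5)/(k - 4/9).
Simple pole: residue = g(a) at a = -1/8, which is -116019/37720.
At the order-1 pole 4/9 set g(k) = (k - (4/9))*f(k) = (39*k**2/23 - 13*k/5 + 7/5)/(k + 1/8).
Simple pole: residue = g(a) at a = 4/9, which is 14392/14145.
List the singular points by increasing real part (a conjugate pair: the negative imaginary part first).


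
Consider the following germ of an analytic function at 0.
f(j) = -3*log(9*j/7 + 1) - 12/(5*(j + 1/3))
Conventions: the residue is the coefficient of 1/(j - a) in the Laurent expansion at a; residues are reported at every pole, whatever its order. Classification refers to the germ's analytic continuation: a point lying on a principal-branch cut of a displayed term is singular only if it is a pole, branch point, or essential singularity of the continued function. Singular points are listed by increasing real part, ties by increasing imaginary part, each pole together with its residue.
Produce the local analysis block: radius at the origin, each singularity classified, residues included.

Radius of convergence at 0: 1/3.
At -7/9: a logarithmic branch point.
At -1/3: a pole of order 1; residue -12/5.

Denominator factor (j + 1/3): pole of order 1 at -1/3, modulus 1/3.
Branch term (-3)*log(1 - j/(-7/9)): its argument vanishes at j = -7/9, a logarithmic branch point, modulus 7/9.
The radius of convergence is the smallest modulus among the singular points: 1/3.
The branch term is analytic at -1/3 and contributes nothing to the residue; only the rational part matters.
At the order-1 pole -1/3 set g(j) = (j - (-1/3))*(rational part) = -12/5.
Simple pole: residue = g(a) at a = -1/3, which is -12/5.
List the singular points by increasing real part (a conjugate pair: the negative imaginary part first).


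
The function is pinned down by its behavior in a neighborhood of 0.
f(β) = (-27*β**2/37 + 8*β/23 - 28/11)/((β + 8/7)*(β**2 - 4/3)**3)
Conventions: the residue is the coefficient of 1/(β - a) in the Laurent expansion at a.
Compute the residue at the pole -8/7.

The residue is 28962953271/149776.

At the order-1 pole -8/7 set g(β) = (β - (-8/7))*f(β) = (-27*β**2/37 + 8*β/23 - 28/11)/(β**2 - 4/3)**3.
Simple pole: residue = g(a) at a = -8/7, which is 28962953271/149776.


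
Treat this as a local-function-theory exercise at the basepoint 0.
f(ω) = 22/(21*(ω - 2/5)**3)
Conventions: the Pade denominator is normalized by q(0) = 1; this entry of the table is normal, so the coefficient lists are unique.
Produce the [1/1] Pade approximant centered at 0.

The Pade approximant has numerator coefficients [-1375/84, -6875/168]; denominator coefficients [1, -5].

Taylor coefficients needed (expand at 0): a_0 = -1375/84, a_1 = -6875/56, a_2 = -34375/56.
Write the denominator as Q(ω) = 1 + q1*ω. Requiring Q*f - P = O(ω^3) with deg P <= 1 kills the coefficients of ω^2..ω^2 in Q*f:
  ω^2: a_2 + q1*a_1 = 0, i.e. -34375/56 + (-6875/56)*q1 = 0.
Solving this linear system: q1 = -5.
The numerator is Q*f truncated at degree 1: P0 = a_0 = -1375/84; P1 = a_1 + q1*a_0 = -6875/168.


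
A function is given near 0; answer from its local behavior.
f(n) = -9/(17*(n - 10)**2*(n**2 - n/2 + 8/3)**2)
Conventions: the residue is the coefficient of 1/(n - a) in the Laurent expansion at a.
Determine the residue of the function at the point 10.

At the order-2 pole 10 set g(n) = (n - (10))^2*f(n) = -9/(17*(n**2 - n/2 + 8/3)**2).
Order-2 pole: residue = g'(a); g'(10) = 9477/427613869, so the residue is 9477/427613869.

The residue is 9477/427613869.


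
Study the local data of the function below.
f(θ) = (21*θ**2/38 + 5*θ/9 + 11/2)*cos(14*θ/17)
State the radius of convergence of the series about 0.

The factor cos(14*θ/17) is entire and contributes no finite singular point.
The polynomial part has no poles.
No finite singular points: the Taylor series at 0 converges everywhere.

The radius of convergence is infinite.


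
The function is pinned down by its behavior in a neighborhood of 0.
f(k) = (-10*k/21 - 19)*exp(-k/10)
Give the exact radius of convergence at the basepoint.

The factor exp(-k/10) is entire and contributes no finite singular point.
The polynomial part has no poles.
No finite singular points: the Taylor series at 0 converges everywhere.

The radius of convergence is infinite.


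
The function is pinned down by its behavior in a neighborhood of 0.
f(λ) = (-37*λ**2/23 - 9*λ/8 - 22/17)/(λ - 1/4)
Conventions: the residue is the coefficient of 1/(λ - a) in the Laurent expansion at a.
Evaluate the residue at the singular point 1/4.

At the order-1 pole 1/4 set g(λ) = (λ - (1/4))*f(λ) = -37*λ**2/23 - 9*λ/8 - 22/17.
Simple pole: residue = g(a) at a = 1/4, which is -20969/12512.

The residue is -20969/12512.


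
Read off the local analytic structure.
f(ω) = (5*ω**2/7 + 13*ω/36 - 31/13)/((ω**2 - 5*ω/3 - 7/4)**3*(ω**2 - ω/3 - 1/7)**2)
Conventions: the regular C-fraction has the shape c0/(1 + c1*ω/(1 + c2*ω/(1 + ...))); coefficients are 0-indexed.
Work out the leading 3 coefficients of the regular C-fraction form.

The regular C-fraction coefficients are [1984/91, 59959/7812, -442229161/468399708].

Taylor coefficients (expand at 0): a_0 = 1984/91, a_1 = -959344/5733, a_2 = 135606560/120393.
c0 = a_0 = 1984/91. Peel one level at a time: if S = 1 + c*ω/S' with S'(0) = 1, then c is the ω-coefficient of S and S' = c*ω/(S - 1).
S_1 = c0/f = 1 + (59959/7812)*ω + (442229161/61027344)*ω^2 + ...; c1 = 59959/7812.
S_2 = c1*ω/(S_1 - 1) = 1 + (-442229161/468399708)*ω + ...; c2 = -442229161/468399708.


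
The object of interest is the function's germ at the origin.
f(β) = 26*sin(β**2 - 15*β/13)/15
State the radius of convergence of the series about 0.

The factor -sin(β**2 - 15*β/13) is entire and contributes no finite singular point.
The polynomial part has no poles.
No finite singular points: the Taylor series at 0 converges everywhere.

The radius of convergence is infinite.


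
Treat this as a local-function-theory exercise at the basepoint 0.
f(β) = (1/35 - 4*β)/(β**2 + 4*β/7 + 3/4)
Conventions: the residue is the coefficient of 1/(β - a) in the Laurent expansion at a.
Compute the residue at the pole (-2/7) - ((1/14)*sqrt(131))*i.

The residue is (-2) + ((41/655)*sqrt(131))*i.

The factor β**2 + 4*β/7 + 3/4 splits as (β - a)(β - a') with a = (-2/7) - ((1/14)*sqrt(131))*i, a' = (-2/7) + ((1/14)*sqrt(131))*i. At the order-1 pole a set g(β) = (β - a)*f(β) = [1/35 - 4*β] / (β - a').
Simple pole: residue = g(a) at a = (-2/7) - ((1/14)*sqrt(131))*i, which is (-2) + ((41/655)*sqrt(131))*i.


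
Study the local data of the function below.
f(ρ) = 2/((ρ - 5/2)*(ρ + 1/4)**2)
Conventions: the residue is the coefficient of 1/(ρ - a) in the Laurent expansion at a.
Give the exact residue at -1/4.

At the order-2 pole -1/4 set g(ρ) = (ρ - (-1/4))^2*f(ρ) = 2/(ρ - 5/2).
Order-2 pole: residue = g'(a); g'(-1/4) = -32/121, so the residue is -32/121.

The residue is -32/121.


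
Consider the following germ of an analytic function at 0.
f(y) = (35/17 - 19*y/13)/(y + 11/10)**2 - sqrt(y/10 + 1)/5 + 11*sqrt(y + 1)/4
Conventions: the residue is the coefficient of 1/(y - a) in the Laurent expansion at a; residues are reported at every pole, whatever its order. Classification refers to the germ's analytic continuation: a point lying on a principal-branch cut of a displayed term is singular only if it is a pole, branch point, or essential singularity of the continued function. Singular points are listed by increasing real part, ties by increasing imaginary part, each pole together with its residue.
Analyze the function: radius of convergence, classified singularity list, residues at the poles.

Denominator factor (y + 11/10)^2: pole of order 2 at -11/10, modulus 11/10.
Branch term (-1/5)*sqrt(1 - y/(-10)): its argument vanishes at y = -10, a square-root branch point, modulus 10.
Branch term (11/4)*sqrt(1 - y/(-1)): its argument vanishes at y = -1, a square-root branch point, modulus 1.
The radius of convergence is the smallest modulus among the singular points: 1.
The branch terms are analytic at -11/10 and contribute nothing to the residue; only the rational part matters.
At the order-2 pole -11/10 set g(y) = (y - (-11/10))^2*(rational part) = 35/17 - 19*y/13.
Order-2 pole: residue = g'(a); g'(-11/10) = -19/13, so the residue is -19/13.
List the singular points by increasing real part (a conjugate pair: the negative imaginary part first).

Radius of convergence at 0: 1.
At -10: an algebraic (square-root) branch point.
At -11/10: a pole of order 2; residue -19/13.
At -1: an algebraic (square-root) branch point.


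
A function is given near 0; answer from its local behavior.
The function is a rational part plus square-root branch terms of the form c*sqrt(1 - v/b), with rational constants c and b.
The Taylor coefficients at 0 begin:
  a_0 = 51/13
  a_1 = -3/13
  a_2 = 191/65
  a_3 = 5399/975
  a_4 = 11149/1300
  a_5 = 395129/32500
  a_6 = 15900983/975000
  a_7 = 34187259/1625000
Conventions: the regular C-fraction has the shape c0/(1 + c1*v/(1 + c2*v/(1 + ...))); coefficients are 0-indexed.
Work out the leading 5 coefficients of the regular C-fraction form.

The regular C-fraction coefficients are [51/13, 1/17, 3232/255, -5933/404, 28201639/253792800].

Taylor coefficients (read off): a_0 = 51/13, a_1 = -3/13, a_2 = 191/65, a_3 = 5399/975, a_4 = 11149/1300.
c0 = a_0 = 51/13. Peel one level at a time: if S = 1 + c*v/S' with S'(0) = 1, then c is the v-coefficient of S and S' = c*v/(S - 1).
S_1 = c0/f = 1 + (1/17)*v + (-3232/4335)*v^2 + ...; c1 = 1/17.
S_2 = c1*v/(S_1 - 1) = 1 + (3232/255)*v + (2792/15)*v^2 + ...; c2 = 3232/255.
S_3 = c2*v/(S_2 - 1) = 1 + (-5933/404)*v + (479427863/293788800)*v^2 + ...; c3 = -5933/404.
S_4 = c3*v/(S_3 - 1) = 1 + (28201639/253792800)*v + ...; c4 = 28201639/253792800.


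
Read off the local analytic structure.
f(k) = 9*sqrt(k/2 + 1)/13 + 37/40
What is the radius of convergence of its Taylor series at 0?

Branch term (9/13)*sqrt(1 - k/(-2)): its argument vanishes at k = -2, a square-root branch point, modulus 2.
The radius of convergence is the smallest modulus among the singular points: 2.

The radius of convergence is 2.


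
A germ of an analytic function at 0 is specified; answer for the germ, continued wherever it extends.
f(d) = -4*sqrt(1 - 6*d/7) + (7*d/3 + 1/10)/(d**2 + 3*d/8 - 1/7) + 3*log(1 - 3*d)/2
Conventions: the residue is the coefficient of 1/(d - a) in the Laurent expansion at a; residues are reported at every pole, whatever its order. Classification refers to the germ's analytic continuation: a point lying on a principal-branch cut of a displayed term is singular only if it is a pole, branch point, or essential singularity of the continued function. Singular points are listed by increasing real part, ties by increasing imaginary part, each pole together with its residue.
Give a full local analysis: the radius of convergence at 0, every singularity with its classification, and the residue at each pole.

Denominator factor (d**2 + 3*d/8 - 1/7): discriminant 319/448, real irrational roots -3/16 + (1/112)*sqrt(2233) and -3/16 - (1/112)*sqrt(2233); poles of order 1, moduli -3/16 + (1/112)*sqrt(2233) and 3/16 + (1/112)*sqrt(2233).
Branch term (3/2)*log(1 - d/(1/3)): its argument vanishes at d = 1/3, a logarithmic branch point, modulus 1/3.
Branch term (-4)*sqrt(1 - d/(7/6)): its argument vanishes at d = 7/6, a square-root branch point, modulus 7/6.
The radius of convergence is the smallest modulus among the singular points: -3/16 + (1/112)*sqrt(2233).
The branch terms are analytic at -3/16 - (1/112)*sqrt(2233) and contribute nothing to the residue; only the rational part matters.
The factor d**2 + 3*d/8 - 1/7 splits as (d - a)(d - a') with a = -3/16 - (1/112)*sqrt(2233), a' = -3/16 + (1/112)*sqrt(2233). At the order-1 pole a set g(d) = (d - a)*(rational part) = [7*d/3 + 1/10] / (d - a').
Simple pole: residue = g(a) at a = -3/16 - (1/112)*sqrt(2233), which is 7/6 + (27/3190)*sqrt(2233).
The branch terms are analytic at -3/16 + (1/112)*sqrt(2233) and contribute nothing to the residue; only the rational part matters.
The factor d**2 + 3*d/8 - 1/7 splits as (d - a)(d - a') with a = -3/16 + (1/112)*sqrt(2233), a' = -3/16 - (1/112)*sqrt(2233). At the order-1 pole a set g(d) = (d - a)*(rational part) = [7*d/3 + 1/10] / (d - a').
Simple pole: residue = g(a) at a = -3/16 + (1/112)*sqrt(2233), which is 7/6 - (27/3190)*sqrt(2233).
List the singular points by increasing real part (a conjugate pair: the negative imaginary part first).

Radius of convergence at 0: -3/16 + (1/112)*sqrt(2233).
At -3/16 - (1/112)*sqrt(2233): a pole of order 1; residue 7/6 + (27/3190)*sqrt(2233).
At -3/16 + (1/112)*sqrt(2233): a pole of order 1; residue 7/6 - (27/3190)*sqrt(2233).
At 1/3: a logarithmic branch point.
At 7/6: an algebraic (square-root) branch point.


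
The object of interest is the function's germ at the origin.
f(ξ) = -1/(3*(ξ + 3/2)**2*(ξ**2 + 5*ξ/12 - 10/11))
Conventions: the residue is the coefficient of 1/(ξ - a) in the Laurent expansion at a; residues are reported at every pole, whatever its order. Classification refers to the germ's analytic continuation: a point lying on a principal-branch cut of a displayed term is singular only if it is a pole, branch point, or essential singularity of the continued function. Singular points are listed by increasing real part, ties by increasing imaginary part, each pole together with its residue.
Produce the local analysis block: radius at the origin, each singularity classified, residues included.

Denominator factor (ξ**2 + 5*ξ/12 - 10/11): discriminant 6035/1584, real irrational roots -5/24 + (1/264)*sqrt(66385) and -5/24 - (1/264)*sqrt(66385); poles of order 1, moduli -5/24 + (1/264)*sqrt(66385) and 5/24 + (1/264)*sqrt(66385).
Denominator factor (ξ + 3/2)^2: pole of order 2 at -3/2, modulus 3/2.
The radius of convergence is the smallest modulus among the singular points: -5/24 + (1/264)*sqrt(66385).
At the order-2 pole -3/2 set g(ξ) = (ξ - (-3/2))^2*f(ξ) = -1/(3*(ξ**2 + 5*ξ/12 - 10/11)).
Order-2 pole: residue = g'(a); g'(-3/2) = -60016/35721, so the residue is -60016/35721.
The factor ξ**2 + 5*ξ/12 - 10/11 splits as (ξ - a)(ξ - a') with a = -5/24 - (1/264)*sqrt(66385), a' = -5/24 + (1/264)*sqrt(66385). At the order-1 pole a set g(ξ) = (ξ - a)*f(ξ) = [-1/(3*(ξ + 3/2)**2)] / (ξ - a').
Simple pole: residue = g(a) at a = -5/24 - (1/264)*sqrt(66385), which is 30008/35721 + (730664/215576235)*sqrt(66385).
The factor ξ**2 + 5*ξ/12 - 10/11 splits as (ξ - a)(ξ - a') with a = -5/24 + (1/264)*sqrt(66385), a' = -5/24 - (1/264)*sqrt(66385). At the order-1 pole a set g(ξ) = (ξ - a)*f(ξ) = [-1/(3*(ξ + 3/2)**2)] / (ξ - a').
Simple pole: residue = g(a) at a = -5/24 + (1/264)*sqrt(66385), which is 30008/35721 - (730664/215576235)*sqrt(66385).
List the singular points by increasing real part (a conjugate pair: the negative imaginary part first).

Radius of convergence at 0: -5/24 + (1/264)*sqrt(66385).
At -3/2: a pole of order 2; residue -60016/35721.
At -5/24 - (1/264)*sqrt(66385): a pole of order 1; residue 30008/35721 + (730664/215576235)*sqrt(66385).
At -5/24 + (1/264)*sqrt(66385): a pole of order 1; residue 30008/35721 - (730664/215576235)*sqrt(66385).


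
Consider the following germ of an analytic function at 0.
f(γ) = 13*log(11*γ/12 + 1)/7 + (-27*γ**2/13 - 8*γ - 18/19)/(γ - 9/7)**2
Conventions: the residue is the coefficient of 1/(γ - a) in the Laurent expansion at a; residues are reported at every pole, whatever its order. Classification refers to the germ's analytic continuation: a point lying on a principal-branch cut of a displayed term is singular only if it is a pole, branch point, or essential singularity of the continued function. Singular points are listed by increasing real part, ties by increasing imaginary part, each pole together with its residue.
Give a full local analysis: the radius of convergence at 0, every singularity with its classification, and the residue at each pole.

Denominator factor (γ - 9/7)^2: pole of order 2 at 9/7, modulus 9/7.
Branch term (13/7)*log(1 - γ/(-12/11)): its argument vanishes at γ = -12/11, a logarithmic branch point, modulus 12/11.
The radius of convergence is the smallest modulus among the singular points: 12/11.
The branch term is analytic at 9/7 and contributes nothing to the residue; only the rational part matters.
At the order-2 pole 9/7 set g(γ) = (γ - (9/7))^2*(rational part) = -27*γ**2/13 - 8*γ - 18/19.
Order-2 pole: residue = g'(a); g'(9/7) = -1214/91, so the residue is -1214/91.
List the singular points by increasing real part (a conjugate pair: the negative imaginary part first).

Radius of convergence at 0: 12/11.
At -12/11: a logarithmic branch point.
At 9/7: a pole of order 2; residue -1214/91.


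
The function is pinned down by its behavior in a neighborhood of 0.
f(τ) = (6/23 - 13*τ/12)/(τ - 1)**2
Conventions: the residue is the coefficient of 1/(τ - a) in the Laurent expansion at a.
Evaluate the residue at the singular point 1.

The residue is -13/12.

At the order-2 pole 1 set g(τ) = (τ - (1))^2*f(τ) = 6/23 - 13*τ/12.
Order-2 pole: residue = g'(a); g'(1) = -13/12, so the residue is -13/12.


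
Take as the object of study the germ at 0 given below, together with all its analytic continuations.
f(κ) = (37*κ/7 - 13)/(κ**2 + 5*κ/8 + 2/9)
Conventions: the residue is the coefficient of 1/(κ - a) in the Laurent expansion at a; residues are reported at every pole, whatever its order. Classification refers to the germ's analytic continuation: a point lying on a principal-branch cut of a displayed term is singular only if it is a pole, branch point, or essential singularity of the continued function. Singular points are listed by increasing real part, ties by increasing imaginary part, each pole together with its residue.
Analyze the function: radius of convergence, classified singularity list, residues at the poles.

Denominator factor (κ**2 + 5*κ/8 + 2/9): discriminant -287/576, complex-conjugate roots (-5/16) + ((1/48)*sqrt(287))*i and (-5/16) - ((1/48)*sqrt(287))*i; poles of order 1, moduli (1/3)*sqrt(2) and (1/3)*sqrt(2).
The radius of convergence is the smallest modulus among the singular points: (1/3)*sqrt(2).
The factor κ**2 + 5*κ/8 + 2/9 splits as (κ - a)(κ - a') with a = (-5/16) - ((1/48)*sqrt(287))*i, a' = (-5/16) + ((1/48)*sqrt(287))*i. At the order-1 pole a set g(κ) = (κ - a)*f(κ) = [37*κ/7 - 13] / (κ - a').
Simple pole: residue = g(a) at a = (-5/16) - ((1/48)*sqrt(287))*i, which is (37/14) - ((4923/4018)*sqrt(287))*i.
The factor κ**2 + 5*κ/8 + 2/9 splits as (κ - a)(κ - a') with a = (-5/16) + ((1/48)*sqrt(287))*i, a' = (-5/16) - ((1/48)*sqrt(287))*i. At the order-1 pole a set g(κ) = (κ - a)*f(κ) = [37*κ/7 - 13] / (κ - a').
Simple pole: residue = g(a) at a = (-5/16) + ((1/48)*sqrt(287))*i, which is (37/14) + ((4923/4018)*sqrt(287))*i.
List the singular points by increasing real part (a conjugate pair: the negative imaginary part first).

Radius of convergence at 0: (1/3)*sqrt(2).
At (-5/16) - ((1/48)*sqrt(287))*i: a pole of order 1; residue (37/14) - ((4923/4018)*sqrt(287))*i.
At (-5/16) + ((1/48)*sqrt(287))*i: a pole of order 1; residue (37/14) + ((4923/4018)*sqrt(287))*i.


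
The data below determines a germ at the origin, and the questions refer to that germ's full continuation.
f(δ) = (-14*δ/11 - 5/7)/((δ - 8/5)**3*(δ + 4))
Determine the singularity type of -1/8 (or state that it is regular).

The point is a regular point.

Denominator factors: δ - 8/5 = -69/40 at δ = -1/8; δ + 4 = 31/8 at δ = -1/8 — none vanishes.
So the germ continues analytically to -1/8.


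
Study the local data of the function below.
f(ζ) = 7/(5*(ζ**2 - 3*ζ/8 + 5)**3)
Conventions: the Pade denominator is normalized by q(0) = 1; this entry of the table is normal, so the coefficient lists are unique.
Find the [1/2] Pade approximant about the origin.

Taylor coefficients needed (expand at 0): a_0 = 7/625, a_1 = 63/25000, a_2 = -3171/500000, a_3 = -63/32000.
Write the denominator as Q(ζ) = 1 + q1*ζ + q2*ζ^2. Requiring Q*f - P = O(ζ^4) with deg P <= 1 kills the coefficients of ζ^2..ζ^3 in Q*f:
  ζ^2: a_2 + q1*a_1 + q2*a_0 = 0, i.e. -3171/500000 + (63/25000)*q1 + (7/625)*q2 = 0.
  ζ^3: a_3 + q1*a_2 + q2*a_1 = 0, i.e. -63/32000 + (-3171/500000)*q1 + (63/25000)*q2 = 0.
Solving this linear system: q1 = -129/1645, q2 = 153681/263200.
The numerator is Q*f truncated at degree 1: P0 = a_0 = 7/625; P1 = a_1 + q1*a_0 = 1929/1175000.

The Pade approximant has numerator coefficients [7/625, 1929/1175000]; denominator coefficients [1, -129/1645, 153681/263200].


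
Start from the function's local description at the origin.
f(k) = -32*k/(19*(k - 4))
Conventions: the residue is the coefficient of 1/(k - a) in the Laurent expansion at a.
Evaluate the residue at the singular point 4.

The residue is -128/19.

At the order-1 pole 4 set g(k) = (k - (4))*f(k) = -32*k/19.
Simple pole: residue = g(a) at a = 4, which is -128/19.
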